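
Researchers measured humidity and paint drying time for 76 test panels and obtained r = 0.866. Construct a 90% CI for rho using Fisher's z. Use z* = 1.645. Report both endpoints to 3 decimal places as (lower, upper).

(0.809, 0.907)

z_r = atanh(0.866) = 1.316856;  SE = 1/√(n−3) = 1/√73 = 0.117041
z-limits: 1.316856 ± 1.645·0.117041 = 1.316856 ± 0.192532 = [1.124324, 1.509388]
ρ-limits: (tanh 1.124324, tanh 1.509388) = (0.809, 0.907)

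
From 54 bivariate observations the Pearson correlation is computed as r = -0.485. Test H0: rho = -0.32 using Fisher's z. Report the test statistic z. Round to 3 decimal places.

z_r = atanh(-0.485) = -0.529502,  z_0 = atanh(-0.32) = -0.331647
SE = 1/√(n−3) = 1/√51 = 0.140028
z = (z_r − z_0)/SE = (-0.529502 − (-0.331647)) / 0.140028 = -0.197855 / 0.140028 = -1.413

-1.413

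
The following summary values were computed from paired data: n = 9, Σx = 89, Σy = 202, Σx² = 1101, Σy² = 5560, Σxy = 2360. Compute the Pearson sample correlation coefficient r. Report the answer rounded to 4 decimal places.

0.7613

Numerator: nΣxy − (Σx)(Σy) = 9·2360 − (89)(202) = 3262
Denominator: √[(nΣx²−(Σx)²)(nΣy²−(Σy)²)]
  nΣx²−(Σx)² = 9·1101 − 7921 = 1988;  nΣy²−(Σy)² = 9·5560 − 40804 = 9236
  √(1988·9236) = √18361168 = 4284.9933
r = 3262 / 4284.9933 = 0.7613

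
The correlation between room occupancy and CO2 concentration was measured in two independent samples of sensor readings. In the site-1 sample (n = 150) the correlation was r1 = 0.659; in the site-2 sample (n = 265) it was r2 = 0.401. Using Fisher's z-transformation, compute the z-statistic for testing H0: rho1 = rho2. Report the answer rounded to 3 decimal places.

3.554

z1 = atanh(0.659) = 0.791044,  z2 = atanh(0.401) = 0.424840
SE = √(1/(n1−3) + 1/(n2−3)) = √(1/147 + 1/262) = √(0.0068027 + 0.0038168) = √0.0106195 = 0.103051
z = (z1 − z2)/SE = (0.791044 − 0.424840) / 0.103051 = 0.366204 / 0.103051 = 3.554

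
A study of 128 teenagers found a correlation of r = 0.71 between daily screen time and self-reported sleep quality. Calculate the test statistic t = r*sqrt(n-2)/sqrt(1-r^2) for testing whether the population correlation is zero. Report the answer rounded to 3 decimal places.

11.317

t = r·√(n−2) / √(1−r²) with r = 0.71, n = 128
  = 0.71·√126 / √(1 − 0.5041)
  = 0.71·11.224972 / 0.704202
  = 7.969730 / 0.704202 = 11.317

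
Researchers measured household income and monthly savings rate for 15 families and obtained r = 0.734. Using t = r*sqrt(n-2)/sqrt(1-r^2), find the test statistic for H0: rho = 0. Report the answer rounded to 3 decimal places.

t = r·√(n−2) / √(1−r²) with r = 0.734, n = 15
  = 0.734·√13 / √(1 − 0.538756)
  = 0.734·3.605551 / 0.679149
  = 2.646474 / 0.679149 = 3.897

3.897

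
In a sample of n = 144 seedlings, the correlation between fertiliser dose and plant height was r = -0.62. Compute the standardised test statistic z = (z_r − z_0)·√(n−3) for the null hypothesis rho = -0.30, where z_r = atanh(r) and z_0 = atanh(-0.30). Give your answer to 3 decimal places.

z_r = atanh(-0.62) = -0.725005,  z_0 = atanh(-0.30) = -0.309520
SE = 1/√(n−3) = 1/√141 = 0.084215
z = (z_r − z_0)/SE = (-0.725005 − (-0.309520)) / 0.084215 = -0.415485 / 0.084215 = -4.934

-4.934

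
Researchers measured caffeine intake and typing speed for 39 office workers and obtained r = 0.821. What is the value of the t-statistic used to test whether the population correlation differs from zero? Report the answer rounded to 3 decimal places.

8.747

1 − r² = 1 − 0.674041 = 0.325959;  √(1−r²) = 0.570928
√(n−2) = √37 = 6.082763
t = r·√(n−2)/√(1−r²) = 0.821 · 6.082763 / 0.570928 = 8.747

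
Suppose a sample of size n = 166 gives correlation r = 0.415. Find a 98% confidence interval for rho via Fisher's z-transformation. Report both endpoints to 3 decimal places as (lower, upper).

(0.254, 0.554)

Fisher z: z_r = atanh(r) = ½·ln((1+0.415)/(1−0.415)) = 0.441636
SE(z) = 1/√(n−3) = 1/√163 = 0.078326
98% ⇒ z* = 2.326; margin = 2.326·0.078326 = 0.182186
CI on z-scale: (0.259450, 0.623822)
Back-transform: tanh(0.259450) = 0.253781, tanh(0.623822) = 0.553784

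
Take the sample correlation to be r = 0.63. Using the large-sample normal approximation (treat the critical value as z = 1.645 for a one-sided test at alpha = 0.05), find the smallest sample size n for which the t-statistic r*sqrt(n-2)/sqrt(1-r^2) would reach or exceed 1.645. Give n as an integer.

r√(n−2)/√(1−r²) ≥ 1.645  ⇔  n−2 ≥ (1.645)²·(1−r²)/r²
(1−r²)/r² = (1−0.3969)/0.3969 = 1.5195
n ≥ 2 + 2.706025·1.5195 = 2 + 4.1118 = 6.1118
⌈6.1118⌉ = 7

7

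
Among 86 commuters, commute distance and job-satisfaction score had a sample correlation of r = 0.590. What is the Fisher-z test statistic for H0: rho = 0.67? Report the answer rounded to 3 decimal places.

z_r = atanh(0.590) = 0.677666,  z_0 = atanh(0.67) = 0.810743
SE = 1/√(n−3) = 1/√83 = 0.109764
z = (z_r − z_0)/SE = (0.677666 − 0.810743) / 0.109764 = -0.133077 / 0.109764 = -1.212

-1.212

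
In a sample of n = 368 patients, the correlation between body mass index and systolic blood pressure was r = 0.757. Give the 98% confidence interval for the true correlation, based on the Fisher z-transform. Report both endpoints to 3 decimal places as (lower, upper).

(0.700, 0.804)

Fisher z: z_r = atanh(r) = ½·ln((1+0.757)/(1−0.757)) = 0.989151
SE(z) = 1/√(n−3) = 1/√365 = 0.052342
98% ⇒ z* = 2.326; margin = 2.326·0.052342 = 0.121747
CI on z-scale: (0.867404, 1.110898)
Back-transform: tanh(0.867404) = 0.700053, tanh(1.110898) = 0.804380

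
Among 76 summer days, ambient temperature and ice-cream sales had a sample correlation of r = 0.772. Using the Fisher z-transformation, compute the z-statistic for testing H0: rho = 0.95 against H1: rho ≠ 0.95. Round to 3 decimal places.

-6.891

z_r = atanh(0.772) = 1.025259,  z_0 = atanh(0.95) = 1.831781
SE = 1/√(n−3) = 1/√73 = 0.117041
z = (z_r − z_0)/SE = (1.025259 − 1.831781) / 0.117041 = -0.806522 / 0.117041 = -6.891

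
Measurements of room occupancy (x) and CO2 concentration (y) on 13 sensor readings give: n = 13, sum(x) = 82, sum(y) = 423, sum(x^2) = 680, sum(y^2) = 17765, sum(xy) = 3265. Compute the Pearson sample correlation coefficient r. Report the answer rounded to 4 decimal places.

Numerator: nΣxy − (Σx)(Σy) = 13·3265 − (82)(423) = 7759
Denominator: √[(nΣx²−(Σx)²)(nΣy²−(Σy)²)]
  nΣx²−(Σx)² = 13·680 − 6724 = 2116;  nΣy²−(Σy)² = 13·17765 − 178929 = 52016
  √(2116·52016) = √110065856 = 10491.2276
r = 7759 / 10491.2276 = 0.7396

0.7396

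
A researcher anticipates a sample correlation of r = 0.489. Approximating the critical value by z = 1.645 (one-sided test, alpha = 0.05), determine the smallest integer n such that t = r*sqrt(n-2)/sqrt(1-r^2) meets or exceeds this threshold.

11

r√(n−2)/√(1−r²) ≥ 1.645  ⇔  n−2 ≥ (1.645)²·(1−r²)/r²
(1−r²)/r² = (1−0.239121)/0.239121 = 3.1820
n ≥ 2 + 2.706025·3.1820 = 2 + 8.6106 = 10.6106
⌈10.6106⌉ = 11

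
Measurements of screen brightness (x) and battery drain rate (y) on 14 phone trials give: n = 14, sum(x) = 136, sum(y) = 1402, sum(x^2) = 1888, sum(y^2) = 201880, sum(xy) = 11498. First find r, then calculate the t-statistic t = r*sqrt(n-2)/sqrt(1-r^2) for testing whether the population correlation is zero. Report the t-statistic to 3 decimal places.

S_xy = nΣxy − ΣxΣy = 14·11498 − 136·1402 = 160972 − 190672 = -29700
S_xx = nΣx² − (Σx)² = 14·1888 − 136² = 26432 − 18496 = 7936
S_yy = nΣy² − (Σy)² = 14·201880 − 1402² = 2826320 − 1965604 = 860716
r = S_xy / √(S_xx·S_yy) = -29700 / √(7936·860716) = -29700 / √6830642176 = -29700 / 82647.6992 = -0.3594
t = r·√(n−2)/√(1−r²) = -0.3594·√12 / √(1−0.129168) = -1.244998 / 0.933184 = -1.334

-1.334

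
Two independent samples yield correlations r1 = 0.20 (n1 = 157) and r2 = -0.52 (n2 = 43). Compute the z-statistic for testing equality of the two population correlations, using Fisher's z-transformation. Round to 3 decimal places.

Fisher z-transforms: z1 = atanh(0.20) = 0.202733, z2 = atanh(-0.52) = -0.576340; difference d = 0.779073
Var(d) = 1/154 + 1/40 = 0.0064935 + 0.0250000 = 0.0314935
z = d/√Var(d) = 0.779073 / √0.0314935 = 0.779073 / 0.177464 = 4.390

4.390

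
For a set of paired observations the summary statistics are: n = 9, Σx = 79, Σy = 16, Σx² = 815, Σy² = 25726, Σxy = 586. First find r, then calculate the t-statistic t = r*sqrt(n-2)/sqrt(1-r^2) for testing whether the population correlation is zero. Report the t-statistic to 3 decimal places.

0.689

Numerator: nΣxy − (Σx)(Σy) = 9·586 − (79)(16) = 4010
Denominator: √[(nΣx²−(Σx)²)(nΣy²−(Σy)²)]
  nΣx²−(Σx)² = 9·815 − 6241 = 1094;  nΣy²−(Σy)² = 9·25726 − 256 = 231278
  √(1094·231278) = √253018132 = 15906.5437
r = 4010 / 15906.5437 = 0.2521
t = r·√(n−2)/√(1−r²) = 0.2521·√7 / √(1−0.063554) = 0.666994 / 0.967701 = 0.689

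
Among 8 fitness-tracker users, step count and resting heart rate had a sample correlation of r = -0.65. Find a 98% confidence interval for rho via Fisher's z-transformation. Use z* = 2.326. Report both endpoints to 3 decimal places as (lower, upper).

(-0.948, 0.259)

Fisher z: z_r = atanh(r) = ½·ln((1+(-0.65))/(1−(-0.65))) = -0.775299
SE(z) = 1/√(n−3) = 1/√5 = 0.447214
98% ⇒ z* = 2.326; margin = 2.326·0.447214 = 1.040220
CI on z-scale: (-1.815519, 0.264921)
Back-transform: tanh(-1.815519) = -0.948390, tanh(0.264921) = 0.258893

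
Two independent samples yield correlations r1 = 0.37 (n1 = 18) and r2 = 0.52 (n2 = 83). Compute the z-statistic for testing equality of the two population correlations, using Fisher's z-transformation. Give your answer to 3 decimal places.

Fisher z-transforms: z1 = atanh(0.37) = 0.388423, z2 = atanh(0.52) = 0.576340; difference d = -0.187917
Var(d) = 1/15 + 1/80 = 0.0666667 + 0.0125000 = 0.0791667
z = d/√Var(d) = -0.187917 / √0.0791667 = -0.187917 / 0.281366 = -0.668

-0.668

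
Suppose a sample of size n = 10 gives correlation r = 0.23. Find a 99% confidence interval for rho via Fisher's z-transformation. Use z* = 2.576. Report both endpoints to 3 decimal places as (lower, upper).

Fisher z: z_r = atanh(r) = ½·ln((1+0.23)/(1−0.23)) = 0.234189
SE(z) = 1/√(n−3) = 1/√7 = 0.377964
99% ⇒ z* = 2.576; margin = 2.576·0.377964 = 0.973635
CI on z-scale: (-0.739446, 1.207824)
Back-transform: tanh(-0.739446) = -0.628810, tanh(1.207824) = 0.836026

(-0.629, 0.836)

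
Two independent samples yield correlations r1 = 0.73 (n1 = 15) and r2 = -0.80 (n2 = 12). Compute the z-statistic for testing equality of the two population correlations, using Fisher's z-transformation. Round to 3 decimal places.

4.598

Fisher z-transforms: z1 = atanh(0.73) = 0.928727, z2 = atanh(-0.80) = -1.098612; difference d = 2.027339
Var(d) = 1/12 + 1/9 = 0.0833333 + 0.1111111 = 0.1944444
z = d/√Var(d) = 2.027339 / √0.1944444 = 2.027339 / 0.440959 = 4.598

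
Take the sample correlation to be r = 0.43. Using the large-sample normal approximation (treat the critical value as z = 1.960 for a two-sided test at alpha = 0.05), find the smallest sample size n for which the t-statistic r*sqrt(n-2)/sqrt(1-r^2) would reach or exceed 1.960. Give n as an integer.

Need r·√(n−2)/√(1−r²) ≥ 1.960
√(n−2) ≥ 1.960·√(1−0.1849) / 0.43 = 1.960·0.902829 / 0.43 = 4.1152
n−2 ≥ 16.9349  ⇒  n ≥ 18.9349
Smallest integer n = 19

19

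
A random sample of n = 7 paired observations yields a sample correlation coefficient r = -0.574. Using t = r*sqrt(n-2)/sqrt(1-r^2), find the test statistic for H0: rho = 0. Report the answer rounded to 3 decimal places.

t = r·√(n−2) / √(1−r²) with r = -0.574, n = 7
  = -0.574·√5 / √(1 − 0.329476)
  = -0.574·2.236068 / 0.818855
  = -1.283503 / 0.818855 = -1.567

-1.567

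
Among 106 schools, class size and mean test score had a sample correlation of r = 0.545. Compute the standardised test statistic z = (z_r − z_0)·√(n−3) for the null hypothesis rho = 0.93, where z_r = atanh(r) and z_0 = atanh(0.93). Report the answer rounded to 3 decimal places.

z_r = atanh(0.545) = 0.611241,  z_0 = atanh(0.93) = 1.658390
SE = 1/√(n−3) = 1/√103 = 0.098533
z = (z_r − z_0)/SE = (0.611241 − 1.658390) / 0.098533 = -1.047149 / 0.098533 = -10.627

-10.627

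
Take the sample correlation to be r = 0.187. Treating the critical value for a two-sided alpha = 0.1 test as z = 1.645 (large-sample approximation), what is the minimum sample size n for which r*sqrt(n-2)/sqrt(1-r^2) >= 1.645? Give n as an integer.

77

r√(n−2)/√(1−r²) ≥ 1.645  ⇔  n−2 ≥ (1.645)²·(1−r²)/r²
(1−r²)/r² = (1−0.034969)/0.034969 = 27.5968
n ≥ 2 + 2.706025·27.5968 = 2 + 74.6776 = 76.6776
⌈76.6776⌉ = 77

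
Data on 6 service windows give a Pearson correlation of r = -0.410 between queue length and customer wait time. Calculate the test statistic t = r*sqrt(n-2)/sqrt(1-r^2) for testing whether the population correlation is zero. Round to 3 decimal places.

-0.899

1 − r² = 1 − 0.168100 = 0.831900;  √(1−r²) = 0.912086
√(n−2) = √4 = 2.000000
t = r·√(n−2)/√(1−r²) = -0.410 · 2.000000 / 0.912086 = -0.899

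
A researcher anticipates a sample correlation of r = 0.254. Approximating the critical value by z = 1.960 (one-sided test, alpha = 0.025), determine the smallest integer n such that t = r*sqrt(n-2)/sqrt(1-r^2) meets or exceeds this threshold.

58

r√(n−2)/√(1−r²) ≥ 1.960  ⇔  n−2 ≥ (1.960)²·(1−r²)/r²
(1−r²)/r² = (1−0.064516)/0.064516 = 14.5000
n ≥ 2 + 3.8416·14.5000 = 2 + 55.7032 = 57.7032
⌈57.7032⌉ = 58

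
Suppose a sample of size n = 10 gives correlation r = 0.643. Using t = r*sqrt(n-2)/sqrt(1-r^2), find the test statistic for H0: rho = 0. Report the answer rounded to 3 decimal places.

2.375

t = r·√(n−2) / √(1−r²) with r = 0.643, n = 10
  = 0.643·√8 / √(1 − 0.413449)
  = 0.643·2.828427 / 0.765866
  = 1.818679 / 0.765866 = 2.375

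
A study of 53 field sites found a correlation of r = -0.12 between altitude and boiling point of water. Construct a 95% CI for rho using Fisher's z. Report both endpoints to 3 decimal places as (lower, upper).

z_r = atanh(-0.12) = -0.120581;  SE = 1/√(n−3) = 1/√50 = 0.141421
z-limits: -0.120581 ± 1.960·0.141421 = -0.120581 ± 0.277185 = [-0.397766, 0.156604]
ρ-limits: (tanh -0.397766, tanh 0.156604) = (-0.378, 0.155)

(-0.378, 0.155)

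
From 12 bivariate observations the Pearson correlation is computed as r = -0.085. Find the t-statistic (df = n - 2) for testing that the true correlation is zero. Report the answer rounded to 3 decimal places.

1 − r² = 1 − 0.007225 = 0.992775;  √(1−r²) = 0.996381
√(n−2) = √10 = 3.162278
t = r·√(n−2)/√(1−r²) = -0.085 · 3.162278 / 0.996381 = -0.270

-0.270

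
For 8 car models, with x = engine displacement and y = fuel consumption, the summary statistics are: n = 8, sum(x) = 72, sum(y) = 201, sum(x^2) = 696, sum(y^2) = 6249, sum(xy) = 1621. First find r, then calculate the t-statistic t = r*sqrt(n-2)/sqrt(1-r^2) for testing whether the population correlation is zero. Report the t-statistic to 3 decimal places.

Numerator: nΣxy − (Σx)(Σy) = 8·1621 − (72)(201) = -1504
Denominator: √[(nΣx²−(Σx)²)(nΣy²−(Σy)²)]
  nΣx²−(Σx)² = 8·696 − 5184 = 384;  nΣy²−(Σy)² = 8·6249 − 40401 = 9591
  √(384·9591) = √3682944 = 1919.0998
r = -1504 / 1919.0998 = -0.7837
t = r·√(n−2)/√(1−r²) = -0.7837·√6 / √(1−0.614186) = -1.919665 / 0.621139 = -3.091

-3.091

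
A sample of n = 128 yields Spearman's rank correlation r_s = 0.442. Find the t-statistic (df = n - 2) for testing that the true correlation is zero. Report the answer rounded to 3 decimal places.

1 − r_s² = 1 − 0.195364 = 0.804636;  √(1−r_s²) = 0.897015
√(n−2) = √126 = 11.224972
t = r_s·√(n−2)/√(1−r_s²) = 0.442 · 11.224972 / 0.897015 = 5.531

5.531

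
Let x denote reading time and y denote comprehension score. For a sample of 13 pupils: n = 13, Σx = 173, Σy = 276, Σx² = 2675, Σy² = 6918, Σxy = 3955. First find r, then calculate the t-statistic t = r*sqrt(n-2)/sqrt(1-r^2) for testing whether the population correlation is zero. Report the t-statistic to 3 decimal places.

1.667

Numerator: nΣxy − (Σx)(Σy) = 13·3955 − (173)(276) = 3667
Denominator: √[(nΣx²−(Σx)²)(nΣy²−(Σy)²)]
  nΣx²−(Σx)² = 13·2675 − 29929 = 4846;  nΣy²−(Σy)² = 13·6918 − 76176 = 13758
  √(4846·13758) = √66671268 = 8165.2476
r = 3667 / 8165.2476 = 0.4491
t = r·√(n−2)/√(1−r²) = 0.4491·√11 / √(1−0.201691) = 1.489496 / 0.893481 = 1.667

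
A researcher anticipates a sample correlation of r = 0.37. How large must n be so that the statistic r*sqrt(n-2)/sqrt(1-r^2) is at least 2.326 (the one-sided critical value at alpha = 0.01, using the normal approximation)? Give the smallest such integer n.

Need r·√(n−2)/√(1−r²) ≥ 2.326
√(n−2) ≥ 2.326·√(1−0.1369) / 0.37 = 2.326·0.929032 / 0.37 = 5.8403
n−2 ≥ 34.1091  ⇒  n ≥ 36.1091
Smallest integer n = 37

37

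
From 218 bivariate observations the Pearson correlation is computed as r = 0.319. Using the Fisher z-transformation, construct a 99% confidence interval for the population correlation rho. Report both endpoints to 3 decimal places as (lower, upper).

(0.154, 0.467)

Fisher z: z_r = atanh(r) = ½·ln((1+0.319)/(1−0.319)) = 0.330533
SE(z) = 1/√(n−3) = 1/√215 = 0.068199
99% ⇒ z* = 2.576; margin = 2.576·0.068199 = 0.175681
CI on z-scale: (0.154852, 0.506214)
Back-transform: tanh(0.154852) = 0.153626, tanh(0.506214) = 0.466990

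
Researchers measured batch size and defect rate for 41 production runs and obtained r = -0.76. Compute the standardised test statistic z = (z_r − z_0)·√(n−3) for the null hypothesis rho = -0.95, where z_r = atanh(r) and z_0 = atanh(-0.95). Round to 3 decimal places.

z_r = atanh(-0.76) = -0.996215,  z_0 = atanh(-0.95) = -1.831781
SE = 1/√(n−3) = 1/√38 = 0.162221
z = (z_r − z_0)/SE = (-0.996215 − (-1.831781)) / 0.162221 = 0.835566 / 0.162221 = 5.151

5.151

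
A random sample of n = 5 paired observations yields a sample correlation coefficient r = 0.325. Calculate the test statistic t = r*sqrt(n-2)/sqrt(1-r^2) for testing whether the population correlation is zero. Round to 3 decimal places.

0.595

1 − r² = 1 − 0.105625 = 0.894375;  √(1−r²) = 0.945714
√(n−2) = √3 = 1.732051
t = r·√(n−2)/√(1−r²) = 0.325 · 1.732051 / 0.945714 = 0.595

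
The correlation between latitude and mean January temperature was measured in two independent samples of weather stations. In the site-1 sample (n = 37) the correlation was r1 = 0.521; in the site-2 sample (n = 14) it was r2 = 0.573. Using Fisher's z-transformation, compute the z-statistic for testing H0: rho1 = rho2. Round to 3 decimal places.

z1 = atanh(0.521) = 0.577711,  z2 = atanh(0.573) = 0.651978
SE = √(1/(n1−3) + 1/(n2−3)) = √(1/34 + 1/11) = √(0.0294118 + 0.0909091) = √0.1203209 = 0.346873
z = (z1 − z2)/SE = (0.577711 − 0.651978) / 0.346873 = -0.074267 / 0.346873 = -0.214

-0.214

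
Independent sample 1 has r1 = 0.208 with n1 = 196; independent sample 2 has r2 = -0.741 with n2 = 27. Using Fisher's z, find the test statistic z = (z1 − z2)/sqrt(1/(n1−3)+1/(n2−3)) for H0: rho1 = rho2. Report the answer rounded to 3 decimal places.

Fisher z-transforms: z1 = atanh(0.208) = 0.211080, z2 = atanh(-0.741) = -0.952693; difference d = 1.163773
Var(d) = 1/193 + 1/24 = 0.0051813 + 0.0416667 = 0.0468480
z = d/√Var(d) = 1.163773 / √0.0468480 = 1.163773 / 0.216444 = 5.377

5.377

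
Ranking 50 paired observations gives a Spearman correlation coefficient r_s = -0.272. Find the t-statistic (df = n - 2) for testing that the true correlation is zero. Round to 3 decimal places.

-1.958

1 − r_s² = 1 − 0.073984 = 0.926016;  √(1−r_s²) = 0.962297
√(n−2) = √48 = 6.928203
t = r_s·√(n−2)/√(1−r_s²) = -0.272 · 6.928203 / 0.962297 = -1.958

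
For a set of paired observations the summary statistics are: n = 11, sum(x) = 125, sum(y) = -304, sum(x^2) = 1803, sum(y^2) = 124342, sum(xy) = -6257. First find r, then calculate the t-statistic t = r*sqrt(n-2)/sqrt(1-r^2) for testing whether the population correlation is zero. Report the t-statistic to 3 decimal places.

-1.392

Numerator: nΣxy − (Σx)(Σy) = 11·(-6257) − (125)(-304) = -30827
Denominator: √[(nΣx²−(Σx)²)(nΣy²−(Σy)²)]
  nΣx²−(Σx)² = 11·1803 − 15625 = 4208;  nΣy²−(Σy)² = 11·124342 − 92416 = 1275346
  √(4208·1275346) = √5366655968 = 73257.4636
r = -30827 / 73257.4636 = -0.4208
t = r·√(n−2)/√(1−r²) = -0.4208·√9 / √(1−0.177073) = -1.262400 / 0.907153 = -1.392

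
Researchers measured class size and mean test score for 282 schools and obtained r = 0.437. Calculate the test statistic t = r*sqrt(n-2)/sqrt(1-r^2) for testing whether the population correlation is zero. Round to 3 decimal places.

8.130

t = r·√(n−2) / √(1−r²) with r = 0.437, n = 282
  = 0.437·√280 / √(1 − 0.190969)
  = 0.437·16.733201 / 0.899462
  = 7.312409 / 0.899462 = 8.130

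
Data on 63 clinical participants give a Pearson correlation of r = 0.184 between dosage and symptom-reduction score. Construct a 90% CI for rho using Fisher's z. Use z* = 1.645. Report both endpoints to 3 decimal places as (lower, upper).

(-0.026, 0.379)

Fisher z: z_r = atanh(r) = ½·ln((1+0.184)/(1−0.184)) = 0.186120
SE(z) = 1/√(n−3) = 1/√60 = 0.129099
90% ⇒ z* = 1.645; margin = 1.645·0.129099 = 0.212368
CI on z-scale: (-0.026248, 0.398488)
Back-transform: tanh(-0.026248) = -0.026242, tanh(0.398488) = 0.378654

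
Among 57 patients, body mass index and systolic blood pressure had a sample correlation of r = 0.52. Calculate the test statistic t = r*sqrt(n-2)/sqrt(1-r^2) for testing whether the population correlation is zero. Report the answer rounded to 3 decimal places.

4.515

t = r·√(n−2) / √(1−r²) with r = 0.52, n = 57
  = 0.52·√55 / √(1 − 0.2704)
  = 0.52·7.416198 / 0.854166
  = 3.856423 / 0.854166 = 4.515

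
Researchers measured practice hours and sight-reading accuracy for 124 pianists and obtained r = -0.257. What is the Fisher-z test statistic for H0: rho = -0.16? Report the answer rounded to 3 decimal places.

-1.117

Fisher z: atanh(-0.257) = -0.262894, atanh(-0.16) = -0.161387
z = (z_r − z_0)·√(n−3) = (-0.262894 − (-0.161387))·√121 = -0.101507 · 11.000000 = -1.117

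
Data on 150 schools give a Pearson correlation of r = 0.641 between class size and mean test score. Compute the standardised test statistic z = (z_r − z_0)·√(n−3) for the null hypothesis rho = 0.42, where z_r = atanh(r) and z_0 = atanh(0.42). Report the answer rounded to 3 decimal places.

3.785

Fisher z: atanh(0.641) = 0.759869, atanh(0.42) = 0.447692
z = (z_r − z_0)·√(n−3) = (0.759869 − 0.447692)·√147 = 0.312177 · 12.124356 = 3.785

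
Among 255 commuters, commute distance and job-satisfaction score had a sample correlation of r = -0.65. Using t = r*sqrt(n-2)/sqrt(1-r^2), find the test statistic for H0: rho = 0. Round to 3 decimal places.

-13.605

1 − r² = 1 − 0.4225 = 0.5775;  √(1−r²) = 0.759934
√(n−2) = √253 = 15.905974
t = r·√(n−2)/√(1−r²) = -0.65 · 15.905974 / 0.759934 = -13.605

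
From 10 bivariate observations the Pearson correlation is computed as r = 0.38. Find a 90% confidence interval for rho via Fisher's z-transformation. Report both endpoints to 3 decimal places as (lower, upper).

(-0.218, 0.771)

Fisher z: z_r = atanh(r) = ½·ln((1+0.38)/(1−0.38)) = 0.400060
SE(z) = 1/√(n−3) = 1/√7 = 0.377964
90% ⇒ z* = 1.645; margin = 1.645·0.377964 = 0.621751
CI on z-scale: (-0.221691, 1.021811)
Back-transform: tanh(-0.221691) = -0.218129, tanh(1.021811) = 0.770603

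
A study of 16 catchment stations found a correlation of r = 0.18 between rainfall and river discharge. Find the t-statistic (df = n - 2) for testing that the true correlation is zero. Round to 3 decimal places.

t = r·√(n−2) / √(1−r²) with r = 0.18, n = 16
  = 0.18·√14 / √(1 − 0.0324)
  = 0.18·3.741657 / 0.983667
  = 0.673498 / 0.983667 = 0.685

0.685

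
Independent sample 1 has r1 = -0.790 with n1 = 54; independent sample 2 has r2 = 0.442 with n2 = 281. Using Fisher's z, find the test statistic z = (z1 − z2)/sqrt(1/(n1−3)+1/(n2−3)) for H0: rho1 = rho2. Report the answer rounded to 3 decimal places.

Fisher z-transforms: z1 = atanh(-0.790) = -1.071432, z2 = atanh(0.442) = 0.474714; difference d = -1.546146
Var(d) = 1/51 + 1/278 = 0.0196078 + 0.0035971 = 0.0232049
z = d/√Var(d) = -1.546146 / √0.0232049 = -1.546146 / 0.152332 = -10.150

-10.150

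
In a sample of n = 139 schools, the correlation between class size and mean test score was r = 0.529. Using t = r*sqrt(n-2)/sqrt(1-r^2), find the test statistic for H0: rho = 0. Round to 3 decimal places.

7.296

1 − r² = 1 − 0.279841 = 0.720159;  √(1−r²) = 0.848622
√(n−2) = √137 = 11.704700
t = r·√(n−2)/√(1−r²) = 0.529 · 11.704700 / 0.848622 = 7.296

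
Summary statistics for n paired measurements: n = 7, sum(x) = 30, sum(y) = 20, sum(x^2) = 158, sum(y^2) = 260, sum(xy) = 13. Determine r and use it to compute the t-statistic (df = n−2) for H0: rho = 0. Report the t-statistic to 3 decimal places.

Numerator: nΣxy − (Σx)(Σy) = 7·13 − (30)(20) = -509
Denominator: √[(nΣx²−(Σx)²)(nΣy²−(Σy)²)]
  nΣx²−(Σx)² = 7·158 − 900 = 206;  nΣy²−(Σy)² = 7·260 − 400 = 1420
  √(206·1420) = √292520 = 540.8512
r = -509 / 540.8512 = -0.9411
t = r·√(n−2)/√(1−r²) = -0.9411·√5 / √(1−0.885669) = -2.104364 / 0.338129 = -6.224

-6.224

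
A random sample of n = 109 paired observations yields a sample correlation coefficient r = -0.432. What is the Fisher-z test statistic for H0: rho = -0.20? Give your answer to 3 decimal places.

-2.673

z_r = atanh(-0.432) = -0.462353,  z_0 = atanh(-0.20) = -0.202733
SE = 1/√(n−3) = 1/√106 = 0.097129
z = (z_r − z_0)/SE = (-0.462353 − (-0.202733)) / 0.097129 = -0.259620 / 0.097129 = -2.673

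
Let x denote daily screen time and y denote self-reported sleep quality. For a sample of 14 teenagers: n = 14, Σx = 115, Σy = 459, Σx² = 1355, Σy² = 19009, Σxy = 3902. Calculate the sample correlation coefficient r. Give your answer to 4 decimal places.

S_xy = nΣxy − ΣxΣy = 14·3902 − 115·459 = 54628 − 52785 = 1843
S_xx = nΣx² − (Σx)² = 14·1355 − 115² = 18970 − 13225 = 5745
S_yy = nΣy² − (Σy)² = 14·19009 − 459² = 266126 − 210681 = 55445
r = S_xy / √(S_xx·S_yy) = 1843 / √(5745·55445) = 1843 / √318531525 = 1843 / 17847.4515 = 0.1033

0.1033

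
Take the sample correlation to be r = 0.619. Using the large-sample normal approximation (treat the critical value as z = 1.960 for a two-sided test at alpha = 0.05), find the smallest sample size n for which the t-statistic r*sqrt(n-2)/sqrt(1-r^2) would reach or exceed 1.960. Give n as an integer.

r√(n−2)/√(1−r²) ≥ 1.960  ⇔  n−2 ≥ (1.960)²·(1−r²)/r²
(1−r²)/r² = (1−0.383161)/0.383161 = 1.6099
n ≥ 2 + 3.8416·1.6099 = 2 + 6.1846 = 8.1846
⌈8.1846⌉ = 9

9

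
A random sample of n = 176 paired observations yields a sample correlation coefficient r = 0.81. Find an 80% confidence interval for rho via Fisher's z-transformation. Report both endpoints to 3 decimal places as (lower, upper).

(0.774, 0.841)

Fisher z: z_r = atanh(r) = ½·ln((1+0.81)/(1−0.81)) = 1.127029
SE(z) = 1/√(n−3) = 1/√173 = 0.076029
80% ⇒ z* = 1.282; margin = 1.282·0.076029 = 0.097469
CI on z-scale: (1.029560, 1.224498)
Back-transform: tanh(1.029560) = 0.773732, tanh(1.224498) = 0.840976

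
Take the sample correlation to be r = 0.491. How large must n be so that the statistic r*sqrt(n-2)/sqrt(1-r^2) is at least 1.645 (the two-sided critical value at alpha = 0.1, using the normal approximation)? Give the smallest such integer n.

r√(n−2)/√(1−r²) ≥ 1.645  ⇔  n−2 ≥ (1.645)²·(1−r²)/r²
(1−r²)/r² = (1−0.241081)/0.241081 = 3.1480
n ≥ 2 + 2.706025·3.1480 = 2 + 8.5186 = 10.5186
⌈10.5186⌉ = 11

11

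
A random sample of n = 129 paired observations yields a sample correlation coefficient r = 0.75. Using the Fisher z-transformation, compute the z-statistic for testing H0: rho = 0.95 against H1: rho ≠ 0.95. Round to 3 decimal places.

-9.640

Fisher z: atanh(0.75) = 0.972955, atanh(0.95) = 1.831781
z = (z_r − z_0)·√(n−3) = (0.972955 − 1.831781)·√126 = -0.858826 · 11.224972 = -9.640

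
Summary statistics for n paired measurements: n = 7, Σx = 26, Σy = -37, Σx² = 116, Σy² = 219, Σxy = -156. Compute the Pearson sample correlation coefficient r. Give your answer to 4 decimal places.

-0.8705

Numerator: nΣxy − (Σx)(Σy) = 7·(-156) − (26)(-37) = -130
Denominator: √[(nΣx²−(Σx)²)(nΣy²−(Σy)²)]
  nΣx²−(Σx)² = 7·116 − 676 = 136;  nΣy²−(Σy)² = 7·219 − 1369 = 164
  √(136·164) = √22304 = 149.3452
r = -130 / 149.3452 = -0.8705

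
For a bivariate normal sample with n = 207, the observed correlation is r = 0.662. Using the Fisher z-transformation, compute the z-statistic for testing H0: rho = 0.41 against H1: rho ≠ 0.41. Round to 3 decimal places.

z_r = atanh(0.662) = 0.796366,  z_0 = atanh(0.41) = 0.435611
SE = 1/√(n−3) = 1/√204 = 0.070014
z = (z_r − z_0)/SE = (0.796366 − 0.435611) / 0.070014 = 0.360755 / 0.070014 = 5.153

5.153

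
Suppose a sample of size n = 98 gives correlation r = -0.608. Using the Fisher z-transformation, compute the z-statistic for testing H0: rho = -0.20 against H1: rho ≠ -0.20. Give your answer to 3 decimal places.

-4.903

Fisher z: atanh(-0.608) = -0.705742, atanh(-0.20) = -0.202733
z = (z_r − z_0)·√(n−3) = (-0.705742 − (-0.202733))·√95 = -0.503009 · 9.746794 = -4.903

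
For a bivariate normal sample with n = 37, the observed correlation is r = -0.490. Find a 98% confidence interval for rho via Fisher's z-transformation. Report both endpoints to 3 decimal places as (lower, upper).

z_r = atanh(-0.490) = -0.536060;  SE = 1/√(n−3) = 1/√34 = 0.171499
z-limits: -0.536060 ± 2.326·0.171499 = -0.536060 ± 0.398907 = [-0.934967, -0.137153]
ρ-limits: (tanh -0.934967, tanh -0.137153) = (-0.733, -0.136)

(-0.733, -0.136)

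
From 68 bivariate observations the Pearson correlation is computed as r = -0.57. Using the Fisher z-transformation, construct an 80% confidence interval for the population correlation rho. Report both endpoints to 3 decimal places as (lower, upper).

(-0.668, -0.453)

Fisher z: z_r = atanh(r) = ½·ln((1+(-0.57))/(1−(-0.57))) = -0.647523
SE(z) = 1/√(n−3) = 1/√65 = 0.124035
80% ⇒ z* = 1.282; margin = 1.282·0.124035 = 0.159013
CI on z-scale: (-0.806536, -0.488510)
Back-transform: tanh(-0.806536) = -0.667675, tanh(-0.488510) = -0.453033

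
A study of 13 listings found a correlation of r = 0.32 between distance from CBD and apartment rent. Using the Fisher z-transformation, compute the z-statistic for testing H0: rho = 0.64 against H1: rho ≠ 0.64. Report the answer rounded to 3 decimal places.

Fisher z: atanh(0.32) = 0.331647, atanh(0.64) = 0.758174
z = (z_r − z_0)·√(n−3) = (0.331647 − 0.758174)·√10 = -0.426527 · 3.162278 = -1.349

-1.349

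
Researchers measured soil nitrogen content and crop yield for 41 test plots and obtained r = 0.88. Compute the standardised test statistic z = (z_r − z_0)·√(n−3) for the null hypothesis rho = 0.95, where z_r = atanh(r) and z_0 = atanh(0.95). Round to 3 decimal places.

z_r = atanh(0.88) = 1.375768,  z_0 = atanh(0.95) = 1.831781
SE = 1/√(n−3) = 1/√38 = 0.162221
z = (z_r − z_0)/SE = (1.375768 − 1.831781) / 0.162221 = -0.456013 / 0.162221 = -2.811

-2.811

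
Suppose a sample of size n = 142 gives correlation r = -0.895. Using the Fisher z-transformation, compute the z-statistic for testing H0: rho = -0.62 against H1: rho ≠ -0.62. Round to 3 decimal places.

-8.506

z_r = atanh(-0.895) = -1.446507,  z_0 = atanh(-0.62) = -0.725005
SE = 1/√(n−3) = 1/√139 = 0.084819
z = (z_r − z_0)/SE = (-1.446507 − (-0.725005)) / 0.084819 = -0.721502 / 0.084819 = -8.506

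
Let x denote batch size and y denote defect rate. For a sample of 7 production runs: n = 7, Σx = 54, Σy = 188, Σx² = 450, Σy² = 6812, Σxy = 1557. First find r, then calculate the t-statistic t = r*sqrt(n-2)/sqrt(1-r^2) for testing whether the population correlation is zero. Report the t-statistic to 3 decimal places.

Numerator: nΣxy − (Σx)(Σy) = 7·1557 − (54)(188) = 747
Denominator: √[(nΣx²−(Σx)²)(nΣy²−(Σy)²)]
  nΣx²−(Σx)² = 7·450 − 2916 = 234;  nΣy²−(Σy)² = 7·6812 − 35344 = 12340
  √(234·12340) = √2887560 = 1699.2822
r = 747 / 1699.2822 = 0.4396
t = r·√(n−2)/√(1−r²) = 0.4396·√5 / √(1−0.193248) = 0.982975 / 0.898194 = 1.094

1.094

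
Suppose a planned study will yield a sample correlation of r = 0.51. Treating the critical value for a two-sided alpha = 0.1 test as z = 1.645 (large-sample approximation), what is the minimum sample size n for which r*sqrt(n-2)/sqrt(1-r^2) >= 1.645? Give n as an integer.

10

Need r·√(n−2)/√(1−r²) ≥ 1.645
√(n−2) ≥ 1.645·√(1−0.2601) / 0.51 = 1.645·0.860174 / 0.51 = 2.7745
n−2 ≥ 7.6979  ⇒  n ≥ 9.6979
Smallest integer n = 10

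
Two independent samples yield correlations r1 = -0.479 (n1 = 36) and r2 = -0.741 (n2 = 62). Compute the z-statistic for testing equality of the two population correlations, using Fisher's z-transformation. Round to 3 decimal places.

1.983

z1 = atanh(-0.479) = -0.521686,  z2 = atanh(-0.741) = -0.952693
SE = √(1/(n1−3) + 1/(n2−3)) = √(1/33 + 1/59) = √(0.0303030 + 0.0169492) = √0.0472522 = 0.217376
z = (z1 − z2)/SE = (-0.521686 − (-0.952693)) / 0.217376 = 0.431007 / 0.217376 = 1.983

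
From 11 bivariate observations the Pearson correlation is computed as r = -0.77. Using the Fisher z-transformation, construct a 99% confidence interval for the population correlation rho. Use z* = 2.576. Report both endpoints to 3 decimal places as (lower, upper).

(-0.959, -0.109)

Fisher z: z_r = atanh(r) = ½·ln((1+(-0.77))/(1−(-0.77))) = -1.020328
SE(z) = 1/√(n−3) = 1/√8 = 0.353553
99% ⇒ z* = 2.576; margin = 2.576·0.353553 = 0.910753
CI on z-scale: (-1.931081, -0.109575)
Back-transform: tanh(-1.931081) = -0.958821, tanh(-0.109575) = -0.109139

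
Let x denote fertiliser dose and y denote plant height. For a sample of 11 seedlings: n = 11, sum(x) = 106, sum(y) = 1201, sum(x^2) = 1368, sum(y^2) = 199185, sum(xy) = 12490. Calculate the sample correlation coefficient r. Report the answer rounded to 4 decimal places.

0.1888

Numerator: nΣxy − (Σx)(Σy) = 11·12490 − (106)(1201) = 10084
Denominator: √[(nΣx²−(Σx)²)(nΣy²−(Σy)²)]
  nΣx²−(Σx)² = 11·1368 − 11236 = 3812;  nΣy²−(Σy)² = 11·199185 − 1442401 = 748634
  √(3812·748634) = √2853792808 = 53420.9024
r = 10084 / 53420.9024 = 0.1888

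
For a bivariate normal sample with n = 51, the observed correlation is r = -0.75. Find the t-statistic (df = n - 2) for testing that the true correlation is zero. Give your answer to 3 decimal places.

-7.937

1 − r² = 1 − 0.5625 = 0.4375;  √(1−r²) = 0.661438
√(n−2) = √49 = 7.000000
t = r·√(n−2)/√(1−r²) = -0.75 · 7.000000 / 0.661438 = -7.937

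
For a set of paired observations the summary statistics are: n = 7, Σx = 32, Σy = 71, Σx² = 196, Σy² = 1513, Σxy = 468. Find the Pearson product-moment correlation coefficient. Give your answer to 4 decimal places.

0.7224

Numerator: nΣxy − (Σx)(Σy) = 7·468 − (32)(71) = 1004
Denominator: √[(nΣx²−(Σx)²)(nΣy²−(Σy)²)]
  nΣx²−(Σx)² = 7·196 − 1024 = 348;  nΣy²−(Σy)² = 7·1513 − 5041 = 5550
  √(348·5550) = √1931400 = 1389.7482
r = 1004 / 1389.7482 = 0.7224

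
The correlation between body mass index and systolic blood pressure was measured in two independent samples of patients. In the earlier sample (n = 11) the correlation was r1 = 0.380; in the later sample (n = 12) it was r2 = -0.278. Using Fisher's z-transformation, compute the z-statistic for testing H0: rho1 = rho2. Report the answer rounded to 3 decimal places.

z1 = atanh(0.380) = 0.400060,  z2 = atanh(-0.278) = -0.285513
SE = √(1/(n1−3) + 1/(n2−3)) = √(1/8 + 1/9) = √(0.1250000 + 0.1111111) = √0.2361111 = 0.485913
z = (z1 − z2)/SE = (0.400060 − (-0.285513)) / 0.485913 = 0.685573 / 0.485913 = 1.411

1.411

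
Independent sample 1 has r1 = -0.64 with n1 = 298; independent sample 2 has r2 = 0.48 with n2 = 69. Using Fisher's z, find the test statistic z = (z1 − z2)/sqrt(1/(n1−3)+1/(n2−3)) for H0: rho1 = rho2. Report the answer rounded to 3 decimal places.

-9.409

z1 = atanh(-0.64) = -0.758174,  z2 = atanh(0.48) = 0.522984
SE = √(1/(n1−3) + 1/(n2−3)) = √(1/295 + 1/66) = √(0.0033898 + 0.0151515) = √0.0185413 = 0.136166
z = (z1 − z2)/SE = (-0.758174 − 0.522984) / 0.136166 = -1.281158 / 0.136166 = -9.409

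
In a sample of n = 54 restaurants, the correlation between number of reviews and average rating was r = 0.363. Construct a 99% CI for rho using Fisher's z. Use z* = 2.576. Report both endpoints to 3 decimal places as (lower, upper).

(0.020, 0.630)

z_r = atanh(0.363) = 0.380337;  SE = 1/√(n−3) = 1/√51 = 0.140028
z-limits: 0.380337 ± 2.576·0.140028 = 0.380337 ± 0.360712 = [0.019625, 0.741049]
ρ-limits: (tanh 0.019625, tanh 0.741049) = (0.020, 0.630)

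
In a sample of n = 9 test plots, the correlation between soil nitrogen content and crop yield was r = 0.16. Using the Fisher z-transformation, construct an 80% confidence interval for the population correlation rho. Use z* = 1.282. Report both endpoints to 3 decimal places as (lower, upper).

Fisher z: z_r = atanh(r) = ½·ln((1+0.16)/(1−0.16)) = 0.161387
SE(z) = 1/√(n−3) = 1/√6 = 0.408248
80% ⇒ z* = 1.282; margin = 1.282·0.408248 = 0.523374
CI on z-scale: (-0.361987, 0.684761)
Back-transform: tanh(-0.361987) = -0.346963, tanh(0.684761) = 0.594606

(-0.347, 0.595)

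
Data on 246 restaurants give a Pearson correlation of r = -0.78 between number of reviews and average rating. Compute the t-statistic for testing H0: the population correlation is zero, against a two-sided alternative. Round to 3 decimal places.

-19.470

t = r·√(n−2) / √(1−r²) with r = -0.78, n = 246
  = -0.78·√244 / √(1 − 0.6084)
  = -0.78·15.620499 / 0.625780
  = -12.183989 / 0.625780 = -19.470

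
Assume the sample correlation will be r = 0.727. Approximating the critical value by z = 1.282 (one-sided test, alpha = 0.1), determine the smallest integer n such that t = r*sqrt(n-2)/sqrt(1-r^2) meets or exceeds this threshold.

4

Need r·√(n−2)/√(1−r²) ≥ 1.282
√(n−2) ≥ 1.282·√(1−0.528529) / 0.727 = 1.282·0.686637 / 0.727 = 1.2108
n−2 ≥ 1.4660  ⇒  n ≥ 3.4660
Smallest integer n = 4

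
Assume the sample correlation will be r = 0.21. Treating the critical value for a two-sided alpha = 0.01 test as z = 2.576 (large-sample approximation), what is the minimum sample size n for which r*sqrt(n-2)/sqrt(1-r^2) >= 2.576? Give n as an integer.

146

Need r·√(n−2)/√(1−r²) ≥ 2.576
√(n−2) ≥ 2.576·√(1−0.0441) / 0.21 = 2.576·0.977701 / 0.21 = 11.9931
n−2 ≥ 143.8344  ⇒  n ≥ 145.8344
Smallest integer n = 146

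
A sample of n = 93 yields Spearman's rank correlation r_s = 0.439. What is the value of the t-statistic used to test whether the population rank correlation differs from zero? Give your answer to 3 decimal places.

1 − r_s² = 1 − 0.192721 = 0.807279;  √(1−r_s²) = 0.898487
√(n−2) = √91 = 9.539392
t = r_s·√(n−2)/√(1−r_s²) = 0.439 · 9.539392 / 0.898487 = 4.661

4.661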